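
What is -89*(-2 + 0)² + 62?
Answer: -294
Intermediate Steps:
-89*(-2 + 0)² + 62 = -89*(-2)² + 62 = -89*4 + 62 = -356 + 62 = -294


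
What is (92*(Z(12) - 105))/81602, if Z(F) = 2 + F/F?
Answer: -4692/40801 ≈ -0.11500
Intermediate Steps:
Z(F) = 3 (Z(F) = 2 + 1 = 3)
(92*(Z(12) - 105))/81602 = (92*(3 - 105))/81602 = (92*(-102))*(1/81602) = -9384*1/81602 = -4692/40801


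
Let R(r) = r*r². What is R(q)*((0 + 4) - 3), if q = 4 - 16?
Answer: -1728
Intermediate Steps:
q = -12
R(r) = r³
R(q)*((0 + 4) - 3) = (-12)³*((0 + 4) - 3) = -1728*(4 - 3) = -1728*1 = -1728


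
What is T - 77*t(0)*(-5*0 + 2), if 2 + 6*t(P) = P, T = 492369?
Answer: 1477261/3 ≈ 4.9242e+5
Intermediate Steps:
t(P) = -1/3 + P/6
T - 77*t(0)*(-5*0 + 2) = 492369 - 77*(-1/3 + (1/6)*0)*(-5*0 + 2) = 492369 - 77*(-1/3 + 0)*(0 + 2) = 492369 - 77*(-1/3)*2 = 492369 - (-77)*2/3 = 492369 - 1*(-154/3) = 492369 + 154/3 = 1477261/3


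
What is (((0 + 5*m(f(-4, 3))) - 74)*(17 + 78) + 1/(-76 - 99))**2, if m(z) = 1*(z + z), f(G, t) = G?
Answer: 3591976353001/30625 ≈ 1.1729e+8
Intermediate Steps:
m(z) = 2*z (m(z) = 1*(2*z) = 2*z)
(((0 + 5*m(f(-4, 3))) - 74)*(17 + 78) + 1/(-76 - 99))**2 = (((0 + 5*(2*(-4))) - 74)*(17 + 78) + 1/(-76 - 99))**2 = (((0 + 5*(-8)) - 74)*95 + 1/(-175))**2 = (((0 - 40) - 74)*95 - 1/175)**2 = ((-40 - 74)*95 - 1/175)**2 = (-114*95 - 1/175)**2 = (-10830 - 1/175)**2 = (-1895251/175)**2 = 3591976353001/30625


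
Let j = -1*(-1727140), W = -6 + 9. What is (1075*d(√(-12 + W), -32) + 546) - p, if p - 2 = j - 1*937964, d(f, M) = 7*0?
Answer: -788632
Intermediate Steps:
W = 3
j = 1727140
d(f, M) = 0
p = 789178 (p = 2 + (1727140 - 1*937964) = 2 + (1727140 - 937964) = 2 + 789176 = 789178)
(1075*d(√(-12 + W), -32) + 546) - p = (1075*0 + 546) - 1*789178 = (0 + 546) - 789178 = 546 - 789178 = -788632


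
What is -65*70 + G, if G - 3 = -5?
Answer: -4552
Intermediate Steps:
G = -2 (G = 3 - 5 = -2)
-65*70 + G = -65*70 - 2 = -4550 - 2 = -4552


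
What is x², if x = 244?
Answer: 59536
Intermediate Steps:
x² = 244² = 59536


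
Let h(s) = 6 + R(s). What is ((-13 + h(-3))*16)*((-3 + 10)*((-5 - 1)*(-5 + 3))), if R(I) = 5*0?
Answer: -9408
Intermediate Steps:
R(I) = 0
h(s) = 6 (h(s) = 6 + 0 = 6)
((-13 + h(-3))*16)*((-3 + 10)*((-5 - 1)*(-5 + 3))) = ((-13 + 6)*16)*((-3 + 10)*((-5 - 1)*(-5 + 3))) = (-7*16)*(7*(-6*(-2))) = -784*12 = -112*84 = -9408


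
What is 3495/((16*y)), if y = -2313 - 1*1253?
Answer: -3495/57056 ≈ -0.061256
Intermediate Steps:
y = -3566 (y = -2313 - 1253 = -3566)
3495/((16*y)) = 3495/((16*(-3566))) = 3495/(-57056) = 3495*(-1/57056) = -3495/57056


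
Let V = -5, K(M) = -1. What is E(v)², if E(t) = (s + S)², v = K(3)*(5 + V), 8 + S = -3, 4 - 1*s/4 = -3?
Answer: 83521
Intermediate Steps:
s = 28 (s = 16 - 4*(-3) = 16 + 12 = 28)
S = -11 (S = -8 - 3 = -11)
v = 0 (v = -(5 - 5) = -1*0 = 0)
E(t) = 289 (E(t) = (28 - 11)² = 17² = 289)
E(v)² = 289² = 83521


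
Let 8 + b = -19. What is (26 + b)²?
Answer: 1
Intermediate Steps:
b = -27 (b = -8 - 19 = -27)
(26 + b)² = (26 - 27)² = (-1)² = 1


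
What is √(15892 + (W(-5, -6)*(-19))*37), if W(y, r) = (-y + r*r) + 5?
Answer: I*√16446 ≈ 128.24*I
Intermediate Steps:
W(y, r) = 5 + r² - y (W(y, r) = (-y + r²) + 5 = (r² - y) + 5 = 5 + r² - y)
√(15892 + (W(-5, -6)*(-19))*37) = √(15892 + ((5 + (-6)² - 1*(-5))*(-19))*37) = √(15892 + ((5 + 36 + 5)*(-19))*37) = √(15892 + (46*(-19))*37) = √(15892 - 874*37) = √(15892 - 32338) = √(-16446) = I*√16446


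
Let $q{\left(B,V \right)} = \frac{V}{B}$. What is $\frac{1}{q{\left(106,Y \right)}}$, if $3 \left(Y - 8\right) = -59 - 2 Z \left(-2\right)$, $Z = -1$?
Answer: $- \frac{106}{13} \approx -8.1538$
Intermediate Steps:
$Y = -13$ ($Y = 8 + \frac{-59 - 2 \left(\left(-1\right) \left(-2\right)\right)}{3} = 8 + \frac{-59 - 2 \cdot 2}{3} = 8 + \frac{-59 - 4}{3} = 8 + \frac{1}{3} \left(-63\right) = 8 - 21 = -13$)
$\frac{1}{q{\left(106,Y \right)}} = \frac{1}{\left(-13\right) \frac{1}{106}} = \frac{1}{- \frac{13}{106}} = - \frac{106}{13}$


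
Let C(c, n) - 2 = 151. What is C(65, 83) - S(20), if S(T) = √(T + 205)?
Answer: 138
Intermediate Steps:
C(c, n) = 153 (C(c, n) = 2 + 151 = 153)
S(T) = √(205 + T)
C(65, 83) - S(20) = 153 - √(205 + 20) = 153 - √225 = 153 - 1*15 = 153 - 15 = 138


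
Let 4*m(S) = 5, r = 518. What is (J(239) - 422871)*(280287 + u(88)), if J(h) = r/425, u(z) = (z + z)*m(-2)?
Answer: -50412621826099/425 ≈ -1.1862e+11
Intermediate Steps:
m(S) = 5/4 (m(S) = (¼)*5 = 5/4)
u(z) = 5*z/2 (u(z) = (z + z)*(5/4) = (2*z)*(5/4) = 5*z/2)
J(h) = 518/425
(J(239) - 422871)*(280287 + u(88)) = (518/425 - 422871)*(280287 + (5/2)*88) = -179719657*(280287 + 220)/425 = -179719657/425*280507 = -50412621826099/425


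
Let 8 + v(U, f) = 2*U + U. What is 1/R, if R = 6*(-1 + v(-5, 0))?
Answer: -1/144 ≈ -0.0069444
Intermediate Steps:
v(U, f) = -8 + 3*U (v(U, f) = -8 + (2*U + U) = -8 + 3*U)
R = -144 (R = 6*(-1 + (-8 + 3*(-5))) = 6*(-1 + (-8 - 15)) = 6*(-1 - 23) = 6*(-24) = -144)
1/R = 1/(-144) = -1/144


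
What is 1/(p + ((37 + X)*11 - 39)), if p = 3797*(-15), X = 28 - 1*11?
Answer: -1/56400 ≈ -1.7730e-5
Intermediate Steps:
X = 17 (X = 28 - 11 = 17)
p = -56955
1/(p + ((37 + X)*11 - 39)) = 1/(-56955 + ((37 + 17)*11 - 39)) = 1/(-56955 + (54*11 - 39)) = 1/(-56955 + (594 - 39)) = 1/(-56955 + 555) = 1/(-56400) = -1/56400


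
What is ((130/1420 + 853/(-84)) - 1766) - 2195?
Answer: -23683421/5964 ≈ -3971.1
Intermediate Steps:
((130/1420 + 853/(-84)) - 1766) - 2195 = ((130*(1/1420) + 853*(-1/84)) - 1766) - 2195 = ((13/142 - 853/84) - 1766) - 2195 = (-60017/5964 - 1766) - 2195 = -10592441/5964 - 2195 = -23683421/5964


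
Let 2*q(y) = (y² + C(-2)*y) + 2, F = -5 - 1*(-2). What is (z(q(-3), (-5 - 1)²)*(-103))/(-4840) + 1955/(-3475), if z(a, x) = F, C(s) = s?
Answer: -421439/672760 ≈ -0.62643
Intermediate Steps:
F = -3 (F = -5 + 2 = -3)
q(y) = 1 + y²/2 - y (q(y) = ((y² - 2*y) + 2)/2 = (2 + y² - 2*y)/2 = 1 + y²/2 - y)
z(a, x) = -3
(z(q(-3), (-5 - 1)²)*(-103))/(-4840) + 1955/(-3475) = -3*(-103)/(-4840) + 1955/(-3475) = 309*(-1/4840) + 1955*(-1/3475) = -309/4840 - 391/695 = -421439/672760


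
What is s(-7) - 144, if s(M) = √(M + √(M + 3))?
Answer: -144 + √(-7 + 2*I) ≈ -143.63 + 2.6721*I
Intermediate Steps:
s(M) = √(M + √(3 + M))
s(-7) - 144 = √(-7 + √(3 - 7)) - 144 = √(-7 + √(-4)) - 144 = √(-7 + 2*I) - 144 = -144 + √(-7 + 2*I)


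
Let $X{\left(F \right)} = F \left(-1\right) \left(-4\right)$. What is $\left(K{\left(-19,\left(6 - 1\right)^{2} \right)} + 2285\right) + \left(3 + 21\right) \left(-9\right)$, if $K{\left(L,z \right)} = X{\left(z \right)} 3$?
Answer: $2369$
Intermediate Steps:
$X{\left(F \right)} = 4 F$ ($X{\left(F \right)} = - F \left(-4\right) = 4 F$)
$K{\left(L,z \right)} = 12 z$ ($K{\left(L,z \right)} = 4 z 3 = 12 z$)
$\left(K{\left(-19,\left(6 - 1\right)^{2} \right)} + 2285\right) + \left(3 + 21\right) \left(-9\right) = \left(12 \left(6 - 1\right)^{2} + 2285\right) + \left(3 + 21\right) \left(-9\right) = \left(12 \cdot 5^{2} + 2285\right) + 24 \left(-9\right) = \left(12 \cdot 25 + 2285\right) - 216 = \left(300 + 2285\right) - 216 = 2585 - 216 = 2369$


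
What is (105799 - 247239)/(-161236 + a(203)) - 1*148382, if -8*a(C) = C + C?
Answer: -95727636394/645147 ≈ -1.4838e+5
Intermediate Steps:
a(C) = -C/4 (a(C) = -(C + C)/8 = -C/4)
(105799 - 247239)/(-161236 + a(203)) - 1*148382 = (105799 - 247239)/(-161236 - ¼*203) - 1*148382 = -141440/(-161236 - 203/4) - 148382 = -141440/(-645147/4) - 148382 = -141440*(-4/645147) - 148382 = 565760/645147 - 148382 = -95727636394/645147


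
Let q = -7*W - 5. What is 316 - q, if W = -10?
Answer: 251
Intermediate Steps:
q = 65 (q = -7*(-10) - 5 = 70 - 5 = 65)
316 - q = 316 - 1*65 = 316 - 65 = 251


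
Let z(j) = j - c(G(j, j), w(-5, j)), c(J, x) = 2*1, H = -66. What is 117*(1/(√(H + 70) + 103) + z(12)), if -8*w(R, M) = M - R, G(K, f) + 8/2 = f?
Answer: 40989/35 ≈ 1171.1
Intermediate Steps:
G(K, f) = -4 + f
w(R, M) = -M/8 + R/8 (w(R, M) = -(M - R)/8 = -M/8 + R/8)
c(J, x) = 2
z(j) = -2 + j (z(j) = j - 1*2 = j - 2 = -2 + j)
117*(1/(√(H + 70) + 103) + z(12)) = 117*(1/(√(-66 + 70) + 103) + (-2 + 12)) = 117*(1/(√4 + 103) + 10) = 117*(1/(2 + 103) + 10) = 117*(1/105 + 10) = 117*(1051/105) = 40989/35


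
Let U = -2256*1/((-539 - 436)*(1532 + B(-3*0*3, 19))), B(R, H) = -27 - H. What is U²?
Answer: 141376/58310175625 ≈ 2.4246e-6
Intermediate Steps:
U = 376/241475 (U = -2256*1/((-539 - 436)*(1532 + (-27 - 1*19))) = -2256*(-1/(975*(1532 + (-27 - 19)))) = -2256*(-1/(975*(1532 - 46))) = -2256/((-975*1486)) = -2256/(-1448850) = -2256*(-1/1448850) = 376/241475 ≈ 0.0015571)
U² = (376/241475)² = 141376/58310175625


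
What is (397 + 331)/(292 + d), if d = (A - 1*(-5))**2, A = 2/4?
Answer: 2912/1289 ≈ 2.2591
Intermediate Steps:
A = 1/2 (A = 2*(1/4) = 1/2 ≈ 0.50000)
d = 121/4 (d = (1/2 - 1*(-5))**2 = (1/2 + 5)**2 = (11/2)**2 = 121/4 ≈ 30.250)
(397 + 331)/(292 + d) = (397 + 331)/(292 + 121/4) = 728/(1289/4) = 728*(4/1289) = 2912/1289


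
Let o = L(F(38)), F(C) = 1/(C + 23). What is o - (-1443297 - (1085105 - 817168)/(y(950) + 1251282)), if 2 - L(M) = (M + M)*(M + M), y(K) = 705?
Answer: 6723816680191102/4658643627 ≈ 1.4433e+6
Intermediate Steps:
F(C) = 1/(23 + C)
L(M) = 2 - 4*M² (L(M) = 2 - (M + M)*(M + M) = 2 - 2*M*2*M = 2 - 4*M²)
o = 7438/3721 (o = 2 - 4/(23 + 38)² = 2 - 4*(1/61)² = 2 - 4*1/3721 = 2 - 4/3721 = 7438/3721 ≈ 1.9989)
o - (-1443297 - (1085105 - 817168)/(y(950) + 1251282)) = 7438/3721 - (-1443297 - (1085105 - 817168)/(705 + 1251282)) = 7438/3721 - (-1443297 - 267937/1251987) = 7438/3721 - 1*(-1806989349076/1251987) = 7438/3721 + 1806989349076/1251987 = 6723816680191102/4658643627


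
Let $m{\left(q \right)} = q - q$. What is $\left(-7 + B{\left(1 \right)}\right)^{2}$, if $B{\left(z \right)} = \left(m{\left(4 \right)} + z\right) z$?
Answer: $36$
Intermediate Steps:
$m{\left(q \right)} = 0$
$B{\left(z \right)} = z^{2}$ ($B{\left(z \right)} = \left(0 + z\right) z = z z = z^{2}$)
$\left(-7 + B{\left(1 \right)}\right)^{2} = \left(-7 + 1^{2}\right)^{2} = \left(-7 + 1\right)^{2} = \left(-6\right)^{2} = 36$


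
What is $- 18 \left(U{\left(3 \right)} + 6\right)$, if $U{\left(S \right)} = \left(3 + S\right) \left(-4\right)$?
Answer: $324$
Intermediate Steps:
$U{\left(S \right)} = -12 - 4 S$
$- 18 \left(U{\left(3 \right)} + 6\right) = - 18 \left(\left(-12 - 12\right) + 6\right) = - 18 \left(-24 + 6\right) = \left(-18\right) \left(-18\right) = 324$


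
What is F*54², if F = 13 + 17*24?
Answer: 1227636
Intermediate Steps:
F = 421 (F = 13 + 408 = 421)
F*54² = 421*54² = 421*2916 = 1227636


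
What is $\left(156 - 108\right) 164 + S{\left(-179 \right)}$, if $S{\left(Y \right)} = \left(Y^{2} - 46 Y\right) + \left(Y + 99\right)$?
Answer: $48067$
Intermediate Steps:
$S{\left(Y \right)} = 99 + Y^{2} - 45 Y$ ($S{\left(Y \right)} = \left(Y^{2} - 46 Y\right) + \left(99 + Y\right) = 99 + Y^{2} - 45 Y$)
$\left(156 - 108\right) 164 + S{\left(-179 \right)} = \left(156 - 108\right) 164 + \left(99 + \left(-179\right)^{2} - -8055\right) = 48 \cdot 164 + \left(99 + 32041 + 8055\right) = 7872 + 40195 = 48067$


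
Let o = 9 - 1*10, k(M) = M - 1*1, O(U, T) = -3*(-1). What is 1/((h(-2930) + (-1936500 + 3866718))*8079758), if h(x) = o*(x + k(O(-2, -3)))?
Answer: 1/15619351858668 ≈ 6.4023e-14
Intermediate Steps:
O(U, T) = 3
k(M) = -1 + M (k(M) = M - 1 = -1 + M)
o = -1 (o = 9 - 10 = -1)
h(x) = -2 - x (h(x) = -(x + (-1 + 3)) = -(x + 2) = -(2 + x) = -2 - x)
1/((h(-2930) + (-1936500 + 3866718))*8079758) = 1/(((-2 - 1*(-2930)) + (-1936500 + 3866718))*8079758) = (1/8079758)/((-2 + 2930) + 1930218) = (1/8079758)/(2928 + 1930218) = (1/8079758)/1933146 = (1/1933146)*(1/8079758) = 1/15619351858668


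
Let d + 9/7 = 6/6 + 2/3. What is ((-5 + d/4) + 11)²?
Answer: 16384/441 ≈ 37.152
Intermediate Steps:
d = 8/21 (d = -9/7 + (6/6 + 2/3) = -9/7 + (6*(⅙) + 2*(⅓)) = -9/7 + (1 + ⅔) = -9/7 + 5/3 = 8/21 ≈ 0.38095)
((-5 + d/4) + 11)² = ((-5 + (8/21)/4) + 11)² = ((-5 + (8/21)*(¼)) + 11)² = ((-5 + 2/21) + 11)² = (-103/21 + 11)² = (128/21)² = 16384/441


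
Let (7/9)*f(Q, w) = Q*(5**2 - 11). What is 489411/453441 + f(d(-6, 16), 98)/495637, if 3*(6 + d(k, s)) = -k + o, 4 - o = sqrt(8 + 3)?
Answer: 80849478213/74914045639 - 6*sqrt(11)/495637 ≈ 1.0792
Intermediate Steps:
o = 4 - sqrt(11) (o = 4 - sqrt(8 + 3) = 4 - sqrt(11) ≈ 0.68338)
d(k, s) = -14/3 - k/3 - sqrt(11)/3 (d(k, s) = -6 + (-k + (4 - sqrt(11)))/3 = -6 + (4 - k - sqrt(11))/3 = -6 + (4/3 - k/3 - sqrt(11)/3) = -14/3 - k/3 - sqrt(11)/3)
f(Q, w) = 18*Q (f(Q, w) = 9*(Q*(5**2 - 11))/7 = 9*(Q*(25 - 11))/7 = 9*(Q*14)/7 = 9*(14*Q)/7 = 18*Q)
489411/453441 + f(d(-6, 16), 98)/495637 = 489411/453441 + (18*(-14/3 - 1/3*(-6) - sqrt(11)/3))/495637 = 489411*(1/453441) + (18*(-14/3 + 2 - sqrt(11)/3))*(1/495637) = 163137/151147 + (18*(-8/3 - sqrt(11)/3))*(1/495637) = 163137/151147 + (-48 - 6*sqrt(11))*(1/495637) = 163137/151147 + (-48/495637 - 6*sqrt(11)/495637) = 80849478213/74914045639 - 6*sqrt(11)/495637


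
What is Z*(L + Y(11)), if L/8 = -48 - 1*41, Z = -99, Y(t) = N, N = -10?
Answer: 71478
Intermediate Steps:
Y(t) = -10
L = -712 (L = 8*(-48 - 1*41) = 8*(-48 - 41) = 8*(-89) = -712)
Z*(L + Y(11)) = -99*(-712 - 10) = -99*(-722) = 71478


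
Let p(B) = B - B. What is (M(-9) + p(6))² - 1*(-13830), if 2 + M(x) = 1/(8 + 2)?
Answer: 1383361/100 ≈ 13834.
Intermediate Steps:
p(B) = 0
M(x) = -19/10 (M(x) = -2 + 1/(8 + 2) = -2 + 1/10 = -2 + ⅒ = -19/10)
(M(-9) + p(6))² - 1*(-13830) = (-19/10 + 0)² - 1*(-13830) = (-19/10)² + 13830 = 361/100 + 13830 = 1383361/100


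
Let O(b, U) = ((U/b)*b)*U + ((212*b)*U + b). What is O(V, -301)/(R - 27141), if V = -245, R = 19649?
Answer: -3931074/1873 ≈ -2098.8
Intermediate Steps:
O(b, U) = b + U² + 212*U*b (O(b, U) = U*U + (212*U*b + b) = U² + (b + 212*U*b) = b + U² + 212*U*b)
O(V, -301)/(R - 27141) = (-245 + (-301)² + 212*(-301)*(-245))/(19649 - 27141) = (-245 + 90601 + 15633940)/(-7492) = 15724296*(-1/7492) = -3931074/1873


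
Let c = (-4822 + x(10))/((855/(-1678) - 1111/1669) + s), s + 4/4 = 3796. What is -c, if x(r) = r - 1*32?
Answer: 13566019208/10624917437 ≈ 1.2768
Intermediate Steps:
s = 3795 (s = -1 + 3796 = 3795)
x(r) = -32 + r (x(r) = r - 32 = -32 + r)
c = -13566019208/10624917437 (c = (-4822 + (-32 + 10))/((855/(-1678) - 1111/1669) + 3795) = (-4822 - 22)/((855*(-1/1678) - 1111*1/1669) + 3795) = -4844/((-855/1678 - 1111/1669) + 3795) = -4844/(-3291253/2800582 + 3795) = -4844/10624917437/2800582 = -4844*2800582/10624917437 = -13566019208/10624917437 ≈ -1.2768)
-c = -1*(-13566019208/10624917437) = 13566019208/10624917437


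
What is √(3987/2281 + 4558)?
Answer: √23724190585/2281 ≈ 67.526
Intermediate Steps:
√(3987/2281 + 4558) = √(10400785/2281) = √23724190585/2281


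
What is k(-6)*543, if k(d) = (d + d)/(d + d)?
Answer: 543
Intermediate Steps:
k(d) = 1 (k(d) = (2*d)/((2*d)) = (2*d)*(1/(2*d)) = 1)
k(-6)*543 = 1*543 = 543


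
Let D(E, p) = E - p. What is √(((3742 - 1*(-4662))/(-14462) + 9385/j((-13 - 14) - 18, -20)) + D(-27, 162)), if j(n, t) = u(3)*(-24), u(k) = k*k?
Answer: I*√15791155172646/260316 ≈ 15.265*I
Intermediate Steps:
u(k) = k²
j(n, t) = -216 (j(n, t) = 3²*(-24) = 9*(-24) = -216)
√(((3742 - 1*(-4662))/(-14462) + 9385/j((-13 - 14) - 18, -20)) + D(-27, 162)) = √(((3742 - 1*(-4662))/(-14462) + 9385/(-216)) + (-27 - 1*162)) = √(((3742 + 4662)*(-1/14462) + 9385*(-1/216)) + (-27 - 162)) = √((8404*(-1/14462) - 9385/216) - 189) = √((-4202/7231 - 9385/216) - 189) = √(-68770567/1561896 - 189) = √(-363968911/1561896) = I*√15791155172646/260316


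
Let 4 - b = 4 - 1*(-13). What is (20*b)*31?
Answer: -8060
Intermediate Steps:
b = -13 (b = 4 - (4 - 1*(-13)) = 4 - (4 + 13) = 4 - 1*17 = 4 - 17 = -13)
(20*b)*31 = (20*(-13))*31 = -260*31 = -8060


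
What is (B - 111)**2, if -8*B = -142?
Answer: 139129/16 ≈ 8695.6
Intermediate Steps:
B = 71/4 (B = -1/8*(-142) = 71/4 ≈ 17.750)
(B - 111)**2 = (71/4 - 111)**2 = (-373/4)**2 = 139129/16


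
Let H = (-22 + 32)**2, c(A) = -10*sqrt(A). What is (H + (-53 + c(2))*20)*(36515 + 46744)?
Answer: -79928640 - 16651800*sqrt(2) ≈ -1.0348e+8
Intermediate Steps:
H = 100 (H = 10**2 = 100)
(H + (-53 + c(2))*20)*(36515 + 46744) = (100 + (-53 - 10*sqrt(2))*20)*(36515 + 46744) = (100 + (-1060 - 200*sqrt(2)))*83259 = (-960 - 200*sqrt(2))*83259 = -79928640 - 16651800*sqrt(2)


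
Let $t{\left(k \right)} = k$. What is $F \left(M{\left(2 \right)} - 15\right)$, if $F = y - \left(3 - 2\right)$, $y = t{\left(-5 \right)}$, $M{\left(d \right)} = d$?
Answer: $78$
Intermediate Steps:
$y = -5$
$F = -6$ ($F = -5 - \left(3 - 2\right) = -5 - 1 = -6$)
$F \left(M{\left(2 \right)} - 15\right) = - 6 \left(2 - 15\right) = \left(-6\right) \left(-13\right) = 78$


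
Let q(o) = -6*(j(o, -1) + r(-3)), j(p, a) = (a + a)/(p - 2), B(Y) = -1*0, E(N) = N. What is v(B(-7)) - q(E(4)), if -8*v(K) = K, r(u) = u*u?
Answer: 48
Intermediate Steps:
r(u) = u**2
B(Y) = 0
j(p, a) = 2*a/(-2 + p) (j(p, a) = (2*a)/(-2 + p) = 2*a/(-2 + p))
v(K) = -K/8
q(o) = -54 + 12/(-2 + o) (q(o) = -6*(2*(-1)/(-2 + o) + (-3)**2) = -6*(-2/(-2 + o) + 9) = -6*(9 - 2/(-2 + o)) = -54 + 12/(-2 + o))
v(B(-7)) - q(E(4)) = -1/8*0 - 6*(20 - 9*4)/(-2 + 4) = 0 - 6*(20 - 36)/2 = 0 - 6*(-16)/2 = 0 - 1*(-48) = 0 + 48 = 48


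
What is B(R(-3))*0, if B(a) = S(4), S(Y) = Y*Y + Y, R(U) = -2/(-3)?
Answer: 0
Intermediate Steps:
R(U) = 2/3 (R(U) = -2*(-1/3) = 2/3)
S(Y) = Y + Y**2 (S(Y) = Y**2 + Y = Y + Y**2)
B(a) = 20 (B(a) = 4*(1 + 4) = 4*5 = 20)
B(R(-3))*0 = 20*0 = 0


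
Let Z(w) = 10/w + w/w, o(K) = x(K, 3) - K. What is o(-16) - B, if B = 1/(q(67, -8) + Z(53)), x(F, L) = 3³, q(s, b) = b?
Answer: 15576/361 ≈ 43.147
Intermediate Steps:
x(F, L) = 27
o(K) = 27 - K
Z(w) = 1 + 10/w (Z(w) = 10/w + 1 = 1 + 10/w)
B = -53/361 (B = 1/(-8 + (10 + 53)/53) = 1/(-8 + (1/53)*63) = 1/(-8 + 63/53) = 1/(-361/53) = -53/361 ≈ -0.14681)
o(-16) - B = (27 - 1*(-16)) - 1*(-53/361) = (27 + 16) + 53/361 = 43 + 53/361 = 15576/361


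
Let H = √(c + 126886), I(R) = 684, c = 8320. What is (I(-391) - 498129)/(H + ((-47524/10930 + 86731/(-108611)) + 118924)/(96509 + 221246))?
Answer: 6622411046910909063251289580701375/4809592238998723892063933325209581 - 17695295251291690025815359364003125*√135206/4809592238998723892063933325209581 ≈ -1351.5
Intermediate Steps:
H = √135206 (H = √(8320 + 126886) = √135206 ≈ 367.70)
(I(-391) - 498129)/(H + ((-47524/10930 + 86731/(-108611)) + 118924)/(96509 + 221246)) = (684 - 498129)/(√135206 + ((-47524/10930 + 86731/(-108611)) + 118924)/(96509 + 221246)) = -497445/(√135206 + ((-47524*1/10930 + 86731*(-1/108611)) + 118924)/317755) = -497445/(√135206 + ((-23762/5465 - 86731/108611) + 118924)*(1/317755)) = -497445/(√135206 + (-3054799497/593559115 + 118924)*(1/317755)) = -497445/(√135206 + (70585369392763/593559115)*(1/317755)) = -497445/(√135206 + 70585369392763/188606376586825) = -497445/(70585369392763/188606376586825 + √135206)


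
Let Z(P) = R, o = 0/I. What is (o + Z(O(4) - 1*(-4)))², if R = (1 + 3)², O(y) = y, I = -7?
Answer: 256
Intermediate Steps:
o = 0 (o = 0/(-7) = 0*(-⅐) = 0)
R = 16 (R = 4² = 16)
Z(P) = 16
(o + Z(O(4) - 1*(-4)))² = (0 + 16)² = 16² = 256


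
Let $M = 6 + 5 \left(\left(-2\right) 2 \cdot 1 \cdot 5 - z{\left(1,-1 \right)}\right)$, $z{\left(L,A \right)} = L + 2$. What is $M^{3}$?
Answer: $-1295029$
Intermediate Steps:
$z{\left(L,A \right)} = 2 + L$
$M = -109$ ($M = 6 + 5 \left(\left(-2\right) 2 \cdot 1 \cdot 5 - \left(2 + 1\right)\right) = 6 + 5 \left(\left(-4\right) 1 \cdot 5 - 3\right) = 6 + 5 \left(\left(-4\right) 5 - 3\right) = 6 + 5 \left(-20 - 3\right) = 6 + 5 \left(-23\right) = 6 - 115 = -109$)
$M^{3} = \left(-109\right)^{3} = -1295029$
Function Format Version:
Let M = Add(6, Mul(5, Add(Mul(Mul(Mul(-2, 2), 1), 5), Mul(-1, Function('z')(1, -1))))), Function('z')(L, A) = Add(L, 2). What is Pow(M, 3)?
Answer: -1295029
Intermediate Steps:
Function('z')(L, A) = Add(2, L)
M = -109 (M = Add(6, Mul(5, Add(Mul(Mul(Mul(-2, 2), 1), 5), Mul(-1, Add(2, 1))))) = Add(6, Mul(5, Add(Mul(Mul(-4, 1), 5), Mul(-1, 3)))) = Add(6, Mul(5, Add(Mul(-4, 5), -3))) = Add(6, Mul(5, Add(-20, -3))) = Add(6, Mul(5, -23)) = Add(6, -115) = -109)
Pow(M, 3) = Pow(-109, 3) = -1295029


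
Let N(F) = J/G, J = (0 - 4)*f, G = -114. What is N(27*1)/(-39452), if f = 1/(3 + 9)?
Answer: -1/13492584 ≈ -7.4115e-8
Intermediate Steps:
f = 1/12 ≈ 0.083333
J = -⅓ (J = (0 - 4)*(1/12) = -4*1/12 = -⅓ ≈ -0.33333)
N(F) = 1/342 (N(F) = -⅓/(-114) = -⅓*(-1/114) = 1/342)
N(27*1)/(-39452) = (1/342)/(-39452) = (1/342)*(-1/39452) = -1/13492584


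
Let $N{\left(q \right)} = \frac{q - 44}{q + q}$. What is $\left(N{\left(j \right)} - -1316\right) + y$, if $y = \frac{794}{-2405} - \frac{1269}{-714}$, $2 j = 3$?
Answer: $\frac{1118977087}{858585} \approx 1303.3$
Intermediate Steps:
$j = \frac{3}{2}$ ($j = \frac{1}{2} \cdot 3 = \frac{3}{2} \approx 1.5$)
$N{\left(q \right)} = \frac{-44 + q}{2 q}$
$y = \frac{828343}{572390}$ ($y = 794 \left(- \frac{1}{2405}\right) - - \frac{423}{238} = - \frac{794}{2405} + \frac{423}{238} = \frac{828343}{572390} \approx 1.4472$)
$\left(N{\left(j \right)} - -1316\right) + y = \left(\frac{-44 + \frac{3}{2}}{2 \cdot \frac{3}{2}} - -1316\right) + \frac{828343}{572390} = \left(\frac{1}{2} \cdot \frac{2}{3} \left(- \frac{85}{2}\right) + 1316\right) + \frac{828343}{572390} = \left(- \frac{85}{6} + 1316\right) + \frac{828343}{572390} = \frac{7811}{6} + \frac{828343}{572390} = \frac{1118977087}{858585}$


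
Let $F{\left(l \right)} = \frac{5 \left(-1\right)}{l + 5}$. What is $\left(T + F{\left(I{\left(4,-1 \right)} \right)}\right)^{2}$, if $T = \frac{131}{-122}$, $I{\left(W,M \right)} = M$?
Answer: $\frac{321489}{59536} \approx 5.3999$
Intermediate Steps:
$F{\left(l \right)} = - \frac{5}{5 + l}$
$T = - \frac{131}{122}$ ($T = 131 \left(- \frac{1}{122}\right) = - \frac{131}{122} \approx -1.0738$)
$\left(T + F{\left(I{\left(4,-1 \right)} \right)}\right)^{2} = \left(- \frac{131}{122} - \frac{5}{5 - 1}\right)^{2} = \left(- \frac{131}{122} - \frac{5}{4}\right)^{2} = \left(- \frac{567}{244}\right)^{2} = \frac{321489}{59536}$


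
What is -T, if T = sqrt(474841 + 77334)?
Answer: -5*sqrt(22087) ≈ -743.08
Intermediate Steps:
T = 5*sqrt(22087) (T = sqrt(552175) = 5*sqrt(22087) ≈ 743.08)
-T = -5*sqrt(22087)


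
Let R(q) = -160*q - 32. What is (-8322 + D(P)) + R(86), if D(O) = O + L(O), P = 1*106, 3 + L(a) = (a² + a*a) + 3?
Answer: 464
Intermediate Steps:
L(a) = 2*a² (L(a) = -3 + ((a² + a*a) + 3) = -3 + ((a² + a²) + 3) = -3 + (2*a² + 3) = -3 + (3 + 2*a²) = 2*a²)
R(q) = -32 - 160*q
P = 106
D(O) = O + 2*O²
(-8322 + D(P)) + R(86) = (-8322 + 106*(1 + 2*106)) + (-32 - 160*86) = (-8322 + 106*(1 + 212)) + (-32 - 13760) = (-8322 + 106*213) - 13792 = (-8322 + 22578) - 13792 = 14256 - 13792 = 464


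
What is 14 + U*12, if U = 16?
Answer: 206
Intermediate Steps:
14 + U*12 = 14 + 16*12 = 14 + 192 = 206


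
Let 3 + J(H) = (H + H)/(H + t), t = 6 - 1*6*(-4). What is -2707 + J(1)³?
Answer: -81397808/29791 ≈ -2732.3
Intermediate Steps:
t = 30 (t = 6 - 6*(-4) = 6 + 24 = 30)
J(H) = -3 + 2*H/(30 + H) (J(H) = -3 + (H + H)/(H + 30) = -3 + (2*H)/(30 + H) = -3 + 2*H/(30 + H))
-2707 + J(1)³ = -2707 + ((-90 - 1*1)/(30 + 1))³ = -2707 + ((-90 - 1)/31)³ = -2707 + ((1/31)*(-91))³ = -2707 + (-91/31)³ = -2707 - 753571/29791 = -81397808/29791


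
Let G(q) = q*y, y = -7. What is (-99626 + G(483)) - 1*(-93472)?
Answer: -9535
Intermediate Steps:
G(q) = -7*q (G(q) = q*(-7) = -7*q)
(-99626 + G(483)) - 1*(-93472) = (-99626 - 7*483) - 1*(-93472) = (-99626 - 3381) + 93472 = -103007 + 93472 = -9535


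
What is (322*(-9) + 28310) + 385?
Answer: 25797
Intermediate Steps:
(322*(-9) + 28310) + 385 = (-2898 + 28310) + 385 = 25412 + 385 = 25797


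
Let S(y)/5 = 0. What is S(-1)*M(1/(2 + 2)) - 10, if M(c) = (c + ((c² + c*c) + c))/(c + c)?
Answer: -10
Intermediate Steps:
S(y) = 0 (S(y) = 5*0 = 0)
M(c) = (2*c + 2*c²)/(2*c) (M(c) = (c + ((c² + c²) + c))/((2*c)) = (c + (2*c² + c))*(1/(2*c)) = (c + (c + 2*c²))*(1/(2*c)) = (2*c + 2*c²)*(1/(2*c)) = (2*c + 2*c²)/(2*c))
S(-1)*M(1/(2 + 2)) - 10 = 0*(1 + 1/(2 + 2)) - 10 = 0*(1 + 1/4) - 10 = 0*(1 + ¼) - 10 = 0*(5/4) - 10 = 0 - 10 = -10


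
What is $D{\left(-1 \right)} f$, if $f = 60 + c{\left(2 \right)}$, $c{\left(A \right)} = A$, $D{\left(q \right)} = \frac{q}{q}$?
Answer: $62$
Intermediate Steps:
$D{\left(q \right)} = 1$
$f = 62$ ($f = 60 + 2 = 62$)
$D{\left(-1 \right)} f = 1 \cdot 62 = 62$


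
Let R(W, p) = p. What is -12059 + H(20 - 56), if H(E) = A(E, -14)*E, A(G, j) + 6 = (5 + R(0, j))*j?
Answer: -16379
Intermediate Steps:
A(G, j) = -6 + j*(5 + j) (A(G, j) = -6 + (5 + j)*j = -6 + j*(5 + j))
H(E) = 120*E (H(E) = (-6 + (-14)² + 5*(-14))*E = (-6 + 196 - 70)*E = 120*E)
-12059 + H(20 - 56) = -12059 + 120*(20 - 56) = -12059 + 120*(-36) = -12059 - 4320 = -16379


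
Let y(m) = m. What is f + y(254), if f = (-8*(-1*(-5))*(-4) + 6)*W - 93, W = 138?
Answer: 23069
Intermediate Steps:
f = 22815 (f = (-8*(-1*(-5))*(-4) + 6)*138 - 93 = (-40*(-4) + 6)*138 - 93 = (-8*(-20) + 6)*138 - 93 = (160 + 6)*138 - 93 = 166*138 - 93 = 22908 - 93 = 22815)
f + y(254) = 22815 + 254 = 23069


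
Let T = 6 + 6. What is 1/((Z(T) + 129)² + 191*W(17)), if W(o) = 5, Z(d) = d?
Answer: 1/20836 ≈ 4.7994e-5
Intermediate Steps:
T = 12
1/((Z(T) + 129)² + 191*W(17)) = 1/((12 + 129)² + 191*5) = 1/(141² + 955) = 1/(19881 + 955) = 1/20836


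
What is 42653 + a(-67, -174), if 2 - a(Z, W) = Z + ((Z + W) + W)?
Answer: 43137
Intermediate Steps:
a(Z, W) = 2 - 2*W - 2*Z (a(Z, W) = 2 - (Z + ((Z + W) + W)) = 2 - (Z + ((W + Z) + W)) = 2 - (Z + (Z + 2*W)) = 2 - (2*W + 2*Z) = 2 + (-2*W - 2*Z) = 2 - 2*W - 2*Z)
42653 + a(-67, -174) = 42653 + (2 - 2*(-174) - 2*(-67)) = 42653 + (2 + 348 + 134) = 42653 + 484 = 43137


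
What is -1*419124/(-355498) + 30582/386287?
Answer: 7853363292/6242011633 ≈ 1.2581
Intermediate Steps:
-1*419124/(-355498) + 30582/386287 = -419124*(-1/355498) + 30582*(1/386287) = 209562/177749 + 30582/386287 = 7853363292/6242011633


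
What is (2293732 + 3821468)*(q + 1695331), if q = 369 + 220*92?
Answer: 10493316288000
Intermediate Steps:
q = 20609 (q = 369 + 20240 = 20609)
(2293732 + 3821468)*(q + 1695331) = (2293732 + 3821468)*(20609 + 1695331) = 6115200*1715940 = 10493316288000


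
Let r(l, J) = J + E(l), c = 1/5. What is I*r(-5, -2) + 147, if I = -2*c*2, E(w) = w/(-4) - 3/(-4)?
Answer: 147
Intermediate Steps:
c = 1/5 ≈ 0.20000
E(w) = 3/4 - w/4 (E(w) = w*(-1/4) - 3*(-1/4) = -w/4 + 3/4 = 3/4 - w/4)
I = -4/5 (I = -2*1/5*2 = -2/5*2 = -4/5 ≈ -0.80000)
r(l, J) = 3/4 + J - l/4 (r(l, J) = J + (3/4 - l/4) = 3/4 + J - l/4)
I*r(-5, -2) + 147 = -4*(3/4 - 2 - 1/4*(-5))/5 + 147 = -4*(3/4 - 2 + 5/4)/5 + 147 = -4/5*0 + 147 = 0 + 147 = 147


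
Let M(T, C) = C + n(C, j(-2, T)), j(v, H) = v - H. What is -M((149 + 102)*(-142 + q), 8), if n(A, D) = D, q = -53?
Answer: -48951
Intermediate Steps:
M(T, C) = -2 + C - T (M(T, C) = C + (-2 - T) = -2 + C - T)
-M((149 + 102)*(-142 + q), 8) = -(-2 + 8 - (149 + 102)*(-142 - 53)) = -(-2 + 8 - 251*(-195)) = -(-2 + 8 - 1*(-48945)) = -(-2 + 8 + 48945) = -1*48951 = -48951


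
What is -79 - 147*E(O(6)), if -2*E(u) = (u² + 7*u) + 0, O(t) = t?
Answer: 5654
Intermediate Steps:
E(u) = -7*u/2 - u²/2 (E(u) = -((u² + 7*u) + 0)/2 = -(u² + 7*u)/2 = -7*u/2 - u²/2)
-79 - 147*E(O(6)) = -79 - (-147)*6*(7 + 6)/2 = -79 - (-147)*6*13/2 = -79 - 147*(-39) = -79 + 5733 = 5654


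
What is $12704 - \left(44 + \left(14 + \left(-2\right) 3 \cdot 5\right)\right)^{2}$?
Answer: $11920$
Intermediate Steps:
$12704 - \left(44 + \left(14 + \left(-2\right) 3 \cdot 5\right)\right)^{2} = 12704 - \left(44 + \left(14 - 30\right)\right)^{2} = 12704 - \left(44 - 16\right)^{2} = 12704 - 28^{2} = 12704 - 784 = 11920$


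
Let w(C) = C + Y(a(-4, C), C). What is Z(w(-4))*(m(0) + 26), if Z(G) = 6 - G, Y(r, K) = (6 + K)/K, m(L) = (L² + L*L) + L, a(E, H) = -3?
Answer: 273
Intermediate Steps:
m(L) = L + 2*L² (m(L) = (L² + L²) + L = 2*L² + L = L + 2*L²)
Y(r, K) = (6 + K)/K
w(C) = C + (6 + C)/C
Z(w(-4))*(m(0) + 26) = (6 - (1 - 4 + 6/(-4)))*(0*(1 + 2*0) + 26) = (6 - (1 - 4 + 6*(-¼)))*(0*(1 + 0) + 26) = (6 - (1 - 4 - 3/2))*(0*1 + 26) = (6 - 1*(-9/2))*(0 + 26) = (6 + 9/2)*26 = (21/2)*26 = 273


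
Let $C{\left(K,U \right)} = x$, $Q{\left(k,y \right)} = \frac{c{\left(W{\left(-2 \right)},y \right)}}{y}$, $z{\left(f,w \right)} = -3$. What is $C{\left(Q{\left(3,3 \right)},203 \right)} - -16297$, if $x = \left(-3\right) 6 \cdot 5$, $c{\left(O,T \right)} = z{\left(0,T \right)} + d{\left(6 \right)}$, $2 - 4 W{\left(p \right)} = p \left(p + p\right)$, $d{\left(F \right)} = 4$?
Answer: $16207$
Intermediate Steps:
$W{\left(p \right)} = \frac{1}{2} - \frac{p^{2}}{2}$ ($W{\left(p \right)} = \frac{1}{2} - \frac{p \left(p + p\right)}{4} = \frac{1}{2} - \frac{p 2 p}{4} = \frac{1}{2} - \frac{2 p^{2}}{4} = \frac{1}{2} - \frac{p^{2}}{2}$)
$c{\left(O,T \right)} = 1$ ($c{\left(O,T \right)} = -3 + 4 = 1$)
$x = -90$ ($x = \left(-18\right) 5 = -90$)
$Q{\left(k,y \right)} = \frac{1}{y}$ ($Q{\left(k,y \right)} = 1 \frac{1}{y} = \frac{1}{y}$)
$C{\left(K,U \right)} = -90$
$C{\left(Q{\left(3,3 \right)},203 \right)} - -16297 = -90 - -16297 = -90 + 16297 = 16207$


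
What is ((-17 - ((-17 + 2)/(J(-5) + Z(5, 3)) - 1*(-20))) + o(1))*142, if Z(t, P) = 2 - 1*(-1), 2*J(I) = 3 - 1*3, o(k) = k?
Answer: -4402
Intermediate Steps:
J(I) = 0 (J(I) = (3 - 1*3)/2 = (3 - 3)/2 = (½)*0 = 0)
Z(t, P) = 3 (Z(t, P) = 2 + 1 = 3)
((-17 - ((-17 + 2)/(J(-5) + Z(5, 3)) - 1*(-20))) + o(1))*142 = ((-17 - ((-17 + 2)/(0 + 3) - 1*(-20))) + 1)*142 = ((-17 - (-15/3 + 20)) + 1)*142 = ((-17 - (-15*⅓ + 20)) + 1)*142 = ((-17 - (-5 + 20)) + 1)*142 = ((-17 - 1*15) + 1)*142 = ((-17 - 15) + 1)*142 = (-32 + 1)*142 = -31*142 = -4402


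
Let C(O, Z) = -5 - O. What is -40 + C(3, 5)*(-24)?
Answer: 152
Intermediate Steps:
-40 + C(3, 5)*(-24) = -40 + (-5 - 1*3)*(-24) = -40 + (-5 - 3)*(-24) = -40 - 8*(-24) = -40 + 192 = 152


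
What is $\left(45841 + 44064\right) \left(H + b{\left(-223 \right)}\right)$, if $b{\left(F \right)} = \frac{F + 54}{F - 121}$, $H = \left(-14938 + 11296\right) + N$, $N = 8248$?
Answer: $\frac{142466429865}{344} \approx 4.1415 \cdot 10^{8}$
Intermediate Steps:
$H = 4606$ ($H = \left(-14938 + 11296\right) + 8248 = -3642 + 8248 = 4606$)
$b{\left(F \right)} = \frac{54 + F}{-121 + F}$
$\left(45841 + 44064\right) \left(H + b{\left(-223 \right)}\right) = \left(45841 + 44064\right) \left(4606 + \frac{54 - 223}{-121 - 223}\right) = 89905 \left(4606 + \frac{1}{-344} \left(-169\right)\right) = 89905 \left(4606 - - \frac{169}{344}\right) = 89905 \left(4606 + \frac{169}{344}\right) = 89905 \cdot \frac{1584633}{344} = \frac{142466429865}{344}$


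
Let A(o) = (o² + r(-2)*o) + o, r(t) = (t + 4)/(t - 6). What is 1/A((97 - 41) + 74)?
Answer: 2/33995 ≈ 5.8832e-5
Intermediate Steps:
r(t) = (4 + t)/(-6 + t)
A(o) = o² + 3*o/4 (A(o) = (o² + ((4 - 2)/(-6 - 2))*o) + o = (o² + (2/(-8))*o) + o = (o² + (-⅛*2)*o) + o = (o² - o/4) + o = o² + 3*o/4)
1/A((97 - 41) + 74) = 1/(((97 - 41) + 74)*(3 + 4*((97 - 41) + 74))/4) = 1/((56 + 74)*(3 + 4*(56 + 74))/4) = 1/((¼)*130*(3 + 4*130)) = 1/((¼)*130*(3 + 520)) = 1/((¼)*130*523) = 1/(33995/2) = 2/33995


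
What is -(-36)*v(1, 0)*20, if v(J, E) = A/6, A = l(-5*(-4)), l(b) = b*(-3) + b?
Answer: -4800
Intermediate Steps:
l(b) = -2*b (l(b) = -3*b + b = -2*b)
A = -40 (A = -(-10)*(-4) = -2*20 = -40)
v(J, E) = -20/3 (v(J, E) = -40/6 = -40*⅙ = -20/3)
-(-36)*v(1, 0)*20 = -(-36)*(-20)/3*20 = -6*40*20 = -240*20 = -4800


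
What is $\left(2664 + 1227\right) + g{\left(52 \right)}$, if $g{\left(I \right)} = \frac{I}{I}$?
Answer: $3892$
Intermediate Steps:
$g{\left(I \right)} = 1$
$\left(2664 + 1227\right) + g{\left(52 \right)} = \left(2664 + 1227\right) + 1 = 3891 + 1 = 3892$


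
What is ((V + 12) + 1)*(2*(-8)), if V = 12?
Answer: -400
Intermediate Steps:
((V + 12) + 1)*(2*(-8)) = ((12 + 12) + 1)*(2*(-8)) = (24 + 1)*(-16) = 25*(-16) = -400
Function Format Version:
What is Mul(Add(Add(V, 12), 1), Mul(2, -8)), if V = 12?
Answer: -400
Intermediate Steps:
Mul(Add(Add(V, 12), 1), Mul(2, -8)) = Mul(Add(Add(12, 12), 1), Mul(2, -8)) = Mul(Add(24, 1), -16) = Mul(25, -16) = -400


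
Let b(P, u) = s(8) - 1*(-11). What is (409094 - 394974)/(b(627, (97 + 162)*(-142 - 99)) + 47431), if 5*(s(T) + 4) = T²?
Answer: 35300/118627 ≈ 0.29757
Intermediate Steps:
s(T) = -4 + T²/5
b(P, u) = 99/5 (b(P, u) = (-4 + (⅕)*8²) - 1*(-11) = (-4 + (⅕)*64) + 11 = (-4 + 64/5) + 11 = 44/5 + 11 = 99/5)
(409094 - 394974)/(b(627, (97 + 162)*(-142 - 99)) + 47431) = (409094 - 394974)/(99/5 + 47431) = 14120/(237254/5) = 14120*(5/237254) = 35300/118627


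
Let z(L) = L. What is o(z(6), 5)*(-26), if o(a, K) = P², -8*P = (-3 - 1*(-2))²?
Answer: -13/32 ≈ -0.40625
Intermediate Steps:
P = -⅛ (P = -(-3 - 1*(-2))²/8 = -(-3 + 2)²/8 = -⅛*(-1)² = -⅛*1 = -⅛ ≈ -0.12500)
o(a, K) = 1/64 (o(a, K) = (-⅛)² = 1/64)
o(z(6), 5)*(-26) = (1/64)*(-26) = -13/32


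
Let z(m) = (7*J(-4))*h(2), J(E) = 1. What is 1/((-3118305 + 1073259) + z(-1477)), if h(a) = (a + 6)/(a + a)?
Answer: -1/2045032 ≈ -4.8899e-7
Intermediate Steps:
h(a) = (6 + a)/(2*a) (h(a) = (6 + a)/((2*a)) = (6 + a)*(1/(2*a)) = (6 + a)/(2*a))
z(m) = 14 (z(m) = (7*1)*((½)*(6 + 2)/2) = 7*((½)*(½)*8) = 7*2 = 14)
1/((-3118305 + 1073259) + z(-1477)) = 1/((-3118305 + 1073259) + 14) = 1/(-2045046 + 14) = 1/(-2045032) = -1/2045032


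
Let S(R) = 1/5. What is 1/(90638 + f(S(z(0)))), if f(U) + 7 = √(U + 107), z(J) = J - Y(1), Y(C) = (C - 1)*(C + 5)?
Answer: 453155/41069890269 - 2*√670/41069890269 ≈ 1.1032e-5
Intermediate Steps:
Y(C) = (-1 + C)*(5 + C)
z(J) = J (z(J) = J - (-5 + 1² + 4*1) = J - (-5 + 1 + 4) = J - 1*0 = J + 0 = J)
S(R) = ⅕
f(U) = -7 + √(107 + U) (f(U) = -7 + √(U + 107) = -7 + √(107 + U))
1/(90638 + f(S(z(0)))) = 1/(90638 + (-7 + √(107 + ⅕))) = 1/(90638 + (-7 + √(536/5))) = 1/(90638 + (-7 + 2*√670/5)) = 1/(90631 + 2*√670/5)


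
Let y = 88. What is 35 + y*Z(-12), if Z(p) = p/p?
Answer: 123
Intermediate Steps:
Z(p) = 1
35 + y*Z(-12) = 35 + 88*1 = 35 + 88 = 123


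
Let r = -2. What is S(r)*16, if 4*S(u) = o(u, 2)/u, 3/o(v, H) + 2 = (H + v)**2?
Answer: 3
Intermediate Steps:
o(v, H) = 3/(-2 + (H + v)**2)
S(u) = 3/(4*u*(-2 + (2 + u)**2)) (S(u) = ((3/(-2 + (2 + u)**2))/u)/4 = (3/(u*(-2 + (2 + u)**2)))/4 = 3/(4*u*(-2 + (2 + u)**2)))
S(r)*16 = ((3/4)/(-2*(-2 + (2 - 2)**2)))*16 = ((3/4)*(-1/2)/(-2 + 0**2))*16 = ((3/4)*(-1/2)/(-2 + 0))*16 = ((3/4)*(-1/2)/(-2))*16 = ((3/4)*(-1/2)*(-1/2))*16 = (3/16)*16 = 3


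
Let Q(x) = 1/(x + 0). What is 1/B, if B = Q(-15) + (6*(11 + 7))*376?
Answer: 15/609119 ≈ 2.4626e-5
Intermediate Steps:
Q(x) = 1/x
B = 609119/15 (B = 1/(-15) + (6*(11 + 7))*376 = -1/15 + (6*18)*376 = -1/15 + 108*376 = -1/15 + 40608 = 609119/15 ≈ 40608.)
1/B = 1/(609119/15) = 15/609119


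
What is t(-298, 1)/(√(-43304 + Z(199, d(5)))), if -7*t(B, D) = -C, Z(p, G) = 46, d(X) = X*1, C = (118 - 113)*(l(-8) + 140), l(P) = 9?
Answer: -745*I*√43258/302806 ≈ -0.51171*I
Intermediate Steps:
C = 745 (C = (118 - 113)*(9 + 140) = 5*149 = 745)
d(X) = X
t(B, D) = 745/7 (t(B, D) = -(-1)*745/7 = -⅐*(-745) = 745/7)
t(-298, 1)/(√(-43304 + Z(199, d(5)))) = 745/(7*(√(-43304 + 46))) = 745/(7*(√(-43258))) = 745/(7*((I*√43258))) = 745*(-I*√43258/43258)/7 = -745*I*√43258/302806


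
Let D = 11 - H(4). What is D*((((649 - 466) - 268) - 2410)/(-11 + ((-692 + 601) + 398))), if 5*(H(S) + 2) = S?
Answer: -30439/296 ≈ -102.83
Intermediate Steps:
H(S) = -2 + S/5
D = 61/5 (D = 11 - (-2 + (⅕)*4) = 11 - (-2 + ⅘) = 11 - 1*(-6/5) = 11 + 6/5 = 61/5 ≈ 12.200)
D*((((649 - 466) - 268) - 2410)/(-11 + ((-692 + 601) + 398))) = 61*((((649 - 466) - 268) - 2410)/(-11 + ((-692 + 601) + 398)))/5 = 61*(((183 - 268) - 2410)/(-11 + (-91 + 398)))/5 = 61*((-85 - 2410)/(-11 + 307))/5 = 61*(-2495/296)/5 = 61*(-2495*1/296)/5 = (61/5)*(-2495/296) = -30439/296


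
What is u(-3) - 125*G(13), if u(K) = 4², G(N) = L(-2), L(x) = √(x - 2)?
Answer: 16 - 250*I ≈ 16.0 - 250.0*I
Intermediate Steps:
L(x) = √(-2 + x)
G(N) = 2*I (G(N) = √(-2 - 2) = √(-4) = 2*I)
u(K) = 16
u(-3) - 125*G(13) = 16 - 250*I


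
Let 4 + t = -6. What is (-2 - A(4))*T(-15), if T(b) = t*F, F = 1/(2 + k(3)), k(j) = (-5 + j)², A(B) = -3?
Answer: -5/3 ≈ -1.6667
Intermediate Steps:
t = -10 (t = -4 - 6 = -10)
F = ⅙ (F = 1/(2 + (-5 + 3)²) = 1/(2 + (-2)²) = 1/(2 + 4) = 1/6 = ⅙ ≈ 0.16667)
T(b) = -5/3 (T(b) = -10*⅙ = -5/3)
(-2 - A(4))*T(-15) = (-2 - 1*(-3))*(-5/3) = (-2 + 3)*(-5/3) = 1*(-5/3) = -5/3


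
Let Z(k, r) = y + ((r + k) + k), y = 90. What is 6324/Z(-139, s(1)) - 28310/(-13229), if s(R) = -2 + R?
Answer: -26103202/833427 ≈ -31.320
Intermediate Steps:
Z(k, r) = 90 + r + 2*k (Z(k, r) = 90 + ((r + k) + k) = 90 + ((k + r) + k) = 90 + (r + 2*k) = 90 + r + 2*k)
6324/Z(-139, s(1)) - 28310/(-13229) = 6324/(90 + (-2 + 1) + 2*(-139)) - 28310/(-13229) = 6324/(90 - 1 - 278) - 28310*(-1/13229) = 6324/(-189) + 28310/13229 = 6324*(-1/189) + 28310/13229 = -2108/63 + 28310/13229 = -26103202/833427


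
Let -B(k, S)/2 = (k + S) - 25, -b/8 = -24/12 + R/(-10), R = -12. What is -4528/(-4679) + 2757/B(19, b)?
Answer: -64481903/18716 ≈ -3445.3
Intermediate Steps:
b = 32/5 (b = -8*(-24/12 - 12/(-10)) = -8*(-24*1/12 - 12*(-⅒)) = -8*(-2 + 6/5) = -8*(-⅘) = 32/5 ≈ 6.4000)
B(k, S) = 50 - 2*S - 2*k (B(k, S) = -2*((k + S) - 25) = -2*((S + k) - 25) = -2*(-25 + S + k) = 50 - 2*S - 2*k)
-4528/(-4679) + 2757/B(19, b) = -4528/(-4679) + 2757/(50 - 2*32/5 - 2*19) = -4528*(-1/4679) + 2757/(50 - 64/5 - 38) = 4528/4679 + 2757/(-⅘) = 4528/4679 + 2757*(-5/4) = 4528/4679 - 13785/4 = -64481903/18716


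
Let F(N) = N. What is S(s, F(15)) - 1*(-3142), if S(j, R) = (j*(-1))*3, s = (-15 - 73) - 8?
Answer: 3430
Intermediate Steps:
s = -96 (s = -88 - 8 = -96)
S(j, R) = -3*j (S(j, R) = -j*3 = -3*j)
S(s, F(15)) - 1*(-3142) = -3*(-96) - 1*(-3142) = 288 + 3142 = 3430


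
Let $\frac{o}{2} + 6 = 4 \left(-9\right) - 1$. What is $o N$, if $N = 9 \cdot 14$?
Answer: $-10836$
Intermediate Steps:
$o = -86$ ($o = -12 + 2 \left(4 \left(-9\right) - 1\right) = -12 + 2 \left(-36 - 1\right) = -12 + 2 \left(-37\right) = -12 - 74 = -86$)
$N = 126$
$o N = \left(-86\right) 126 = -10836$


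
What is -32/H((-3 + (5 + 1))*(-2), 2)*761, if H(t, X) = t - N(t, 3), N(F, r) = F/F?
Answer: 24352/7 ≈ 3478.9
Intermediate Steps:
N(F, r) = 1
H(t, X) = -1 + t (H(t, X) = t - 1*1 = t - 1 = -1 + t)
-32/H((-3 + (5 + 1))*(-2), 2)*761 = -32/(-1 + (-3 + (5 + 1))*(-2))*761 = -32/(-1 + (-3 + 6)*(-2))*761 = -32/(-1 + 3*(-2))*761 = -32/(-1 - 6)*761 = -32/(-7)*761 = -32*(-1/7)*761 = (32/7)*761 = 24352/7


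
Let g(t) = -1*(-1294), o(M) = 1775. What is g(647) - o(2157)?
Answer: -481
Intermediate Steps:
g(t) = 1294
g(647) - o(2157) = 1294 - 1*1775 = 1294 - 1775 = -481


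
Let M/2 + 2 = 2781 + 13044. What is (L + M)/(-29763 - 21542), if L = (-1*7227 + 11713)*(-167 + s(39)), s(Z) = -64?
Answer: 200924/10261 ≈ 19.581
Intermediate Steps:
M = 31646 (M = -4 + 2*(2781 + 13044) = -4 + 2*15825 = -4 + 31650 = 31646)
L = -1036266 (L = (-1*7227 + 11713)*(-167 - 64) = (-7227 + 11713)*(-231) = 4486*(-231) = -1036266)
(L + M)/(-29763 - 21542) = (-1036266 + 31646)/(-29763 - 21542) = -1004620/(-51305) = -1004620*(-1/51305) = 200924/10261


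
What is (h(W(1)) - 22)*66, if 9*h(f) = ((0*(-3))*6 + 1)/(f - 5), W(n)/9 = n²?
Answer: -8701/6 ≈ -1450.2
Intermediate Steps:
W(n) = 9*n²
h(f) = 1/(9*(-5 + f)) (h(f) = (((0*(-3))*6 + 1)/(f - 5))/9 = ((0*6 + 1)/(-5 + f))/9 = ((0 + 1)/(-5 + f))/9 = (1/(-5 + f))/9 = 1/(9*(-5 + f)))
(h(W(1)) - 22)*66 = (1/(9*(-5 + 9*1²)) - 22)*66 = (1/(9*(-5 + 9*1)) - 22)*66 = (1/(9*(-5 + 9)) - 22)*66 = ((⅑)/4 - 22)*66 = ((⅑)*(¼) - 22)*66 = (1/36 - 22)*66 = -791/36*66 = -8701/6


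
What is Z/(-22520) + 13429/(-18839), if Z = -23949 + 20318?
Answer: -234016671/424254280 ≈ -0.55160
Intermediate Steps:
Z = -3631
Z/(-22520) + 13429/(-18839) = -3631/(-22520) + 13429/(-18839) = -3631*(-1/22520) + 13429*(-1/18839) = 3631/22520 - 13429/18839 = -234016671/424254280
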